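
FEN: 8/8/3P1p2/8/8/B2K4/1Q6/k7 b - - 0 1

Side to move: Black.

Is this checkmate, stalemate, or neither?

Black to move; black king on a1.
In check: yes, from the white queen on b2.
King squares — b1: attacked by Qb2; a2: attacked by Qb2; b2: attacked by Ba3.
Legal moves for Black: none.
In check with no legal moves → checkmate.

checkmate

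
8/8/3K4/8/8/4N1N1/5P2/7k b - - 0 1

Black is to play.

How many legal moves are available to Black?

2

Black to move; king on h1.
In check: yes, from the white knight on g3.
Legal moves: Kh2, Kg1.
Count: 2.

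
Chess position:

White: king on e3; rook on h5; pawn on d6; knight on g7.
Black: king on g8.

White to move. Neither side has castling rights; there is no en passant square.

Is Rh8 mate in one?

no

After Rh8: black king on g8; in check: yes, from the white rook on h8.
Black has 3 legal replies: Kxh8, Kxg7, Kf7.
In check but a legal move exists → not checkmate.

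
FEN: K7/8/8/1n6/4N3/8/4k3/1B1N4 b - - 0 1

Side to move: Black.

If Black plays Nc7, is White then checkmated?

no

After Nc7: white king on a8; in check: yes, from the black knight on c7.
White has 3 legal replies: Kb8, Kb7, Ka7.
In check but a legal move exists → not checkmate.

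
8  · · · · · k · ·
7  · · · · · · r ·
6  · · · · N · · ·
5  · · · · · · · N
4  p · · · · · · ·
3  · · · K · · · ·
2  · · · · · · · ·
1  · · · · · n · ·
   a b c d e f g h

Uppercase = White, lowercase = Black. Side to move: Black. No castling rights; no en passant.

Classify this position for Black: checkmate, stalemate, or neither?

neither

Black to move; black king on f8.
In check: yes, from the white knight on e6.
Legal moves for Black: Kg8, Ke8, Kf7, Ke7.
Black is in check but has 4 legal moves → neither.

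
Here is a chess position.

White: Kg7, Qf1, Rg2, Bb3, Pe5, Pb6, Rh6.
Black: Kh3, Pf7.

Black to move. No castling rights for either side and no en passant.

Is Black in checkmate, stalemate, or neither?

Black to move; black king on h3.
In check: yes, from the white rook on h6.
King squares — g2: attacked by Qf1; h2: attacked by Rg2; g3: attacked by Rg2; g4: attacked by Rg2; h4: attacked by Rh6.
Legal moves for Black: none.
In check with no legal moves → checkmate.

checkmate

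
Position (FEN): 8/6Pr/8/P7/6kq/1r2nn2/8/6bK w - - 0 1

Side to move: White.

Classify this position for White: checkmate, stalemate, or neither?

White to move; white king on h1.
In check: yes, from the black queen on h4.
King squares — g1: attacked by Nf3; g2: attacked by Ne3; h2: attacked by Bg1.
Legal moves for White: none.
In check with no legal moves → checkmate.

checkmate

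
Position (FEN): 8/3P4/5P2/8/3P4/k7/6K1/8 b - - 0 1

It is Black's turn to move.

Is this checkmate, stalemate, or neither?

neither

Black to move; black king on a3.
In check: no.
Legal moves for Black: Kb4, Ka4, Kb3, Kb2, Ka2.
Black has 5 legal moves and is not in check → neither.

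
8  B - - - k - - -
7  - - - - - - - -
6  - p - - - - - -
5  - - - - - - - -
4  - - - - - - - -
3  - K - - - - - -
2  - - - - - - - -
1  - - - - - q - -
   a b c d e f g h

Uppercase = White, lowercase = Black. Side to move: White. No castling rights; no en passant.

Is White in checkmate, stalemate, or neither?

neither

White to move; white king on b3.
In check: no.
Legal moves for White: Bb7, Bc6+, Bd5, Be4, Bf3, Bg2, Bh1, Kb4, Ka4, Kc3, Ka3, Kc2, Kb2, Ka2.
White has 14 legal moves and is not in check → neither.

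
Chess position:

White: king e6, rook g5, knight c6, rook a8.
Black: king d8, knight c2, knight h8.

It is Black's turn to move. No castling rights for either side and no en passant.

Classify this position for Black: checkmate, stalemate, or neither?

neither

Black to move; black king on d8.
In check: yes, from the white knight on c6 and the white rook on a8.
King squares — c7: available; d7: attacked by Ke6; e7: attacked by Nc6; c8: attacked by Ra8; e8: attacked by Ra8.
Legal moves for Black: Kc7.
Black is in check but has 1 legal move → neither.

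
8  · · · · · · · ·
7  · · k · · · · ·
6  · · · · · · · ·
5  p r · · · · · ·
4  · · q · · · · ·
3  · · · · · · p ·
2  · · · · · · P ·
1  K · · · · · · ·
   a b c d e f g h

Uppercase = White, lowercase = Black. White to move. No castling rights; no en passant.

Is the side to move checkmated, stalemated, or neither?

stalemate

White to move; white king on a1.
In check: no.
King squares — b1: attacked by Rb5; a2: attacked by Qc4; b2: attacked by Rb5.
Legal moves for White: none.
Not in check and no legal moves → stalemate.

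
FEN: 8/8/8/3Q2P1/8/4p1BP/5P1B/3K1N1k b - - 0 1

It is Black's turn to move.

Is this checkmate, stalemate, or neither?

checkmate

Black to move; black king on h1.
In check: yes, from the white queen on d5.
King squares — g1: attacked by Bh2; g2: attacked by Qd5; h2: attacked by Nf1.
Legal moves for Black: none.
In check with no legal moves → checkmate.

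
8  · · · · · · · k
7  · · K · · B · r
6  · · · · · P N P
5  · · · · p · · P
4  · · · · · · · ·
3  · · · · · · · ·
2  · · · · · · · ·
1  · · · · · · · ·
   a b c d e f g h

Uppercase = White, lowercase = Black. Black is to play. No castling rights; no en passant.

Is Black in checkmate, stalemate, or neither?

checkmate

Black to move; black king on h8.
In check: yes, from the white knight on g6.
King squares — g7: attacked by Pf6; h7: own rook; g8: attacked by Bf7.
Legal moves for Black: none.
In check with no legal moves → checkmate.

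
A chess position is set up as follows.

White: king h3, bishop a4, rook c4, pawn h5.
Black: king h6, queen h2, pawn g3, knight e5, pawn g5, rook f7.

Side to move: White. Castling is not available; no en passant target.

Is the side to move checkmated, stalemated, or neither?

checkmate

White to move; white king on h3.
In check: yes, from the black queen on h2.
King squares — g2: attacked by Qh2; h2: attacked by Pg3; g3: attacked by Qh2; g4: attacked by Ne5; h4: attacked by Qh2.
Legal moves for White: none.
In check with no legal moves → checkmate.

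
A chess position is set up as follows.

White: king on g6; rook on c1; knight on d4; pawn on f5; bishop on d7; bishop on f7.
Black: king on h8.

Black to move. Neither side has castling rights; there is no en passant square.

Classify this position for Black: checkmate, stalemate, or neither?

Black to move; black king on h8.
In check: no.
King squares — g7: attacked by Kg6; h7: attacked by Kg6; g8: attacked by Bf7.
Legal moves for Black: none.
Not in check and no legal moves → stalemate.

stalemate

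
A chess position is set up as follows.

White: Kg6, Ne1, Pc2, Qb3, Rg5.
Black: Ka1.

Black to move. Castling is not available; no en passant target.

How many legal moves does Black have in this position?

0

Black to move; king on a1.
In check: no.
Legal moves: none.
Count: 0.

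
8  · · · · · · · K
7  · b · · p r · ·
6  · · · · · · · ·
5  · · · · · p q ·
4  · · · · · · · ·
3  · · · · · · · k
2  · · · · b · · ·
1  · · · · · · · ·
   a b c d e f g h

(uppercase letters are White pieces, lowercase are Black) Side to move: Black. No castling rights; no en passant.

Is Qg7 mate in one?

yes

After Qg7: white king on h8; in check: yes, from the black queen on g7.
King squares — g7: attacked by Rf7; h7: attacked by Qg7; g8: attacked by Qg7.
White has no legal moves → checkmate.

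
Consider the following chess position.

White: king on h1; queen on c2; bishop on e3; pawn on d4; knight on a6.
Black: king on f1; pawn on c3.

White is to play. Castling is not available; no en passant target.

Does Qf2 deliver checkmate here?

yes

After Qf2: black king on f1; in check: yes, from the white queen on f2.
King squares — e1: attacked by Qf2; g1: attacked by Kh1; e2: attacked by Qf2; f2: attacked by Be3; g2: attacked by Kh1.
Black has no legal moves → checkmate.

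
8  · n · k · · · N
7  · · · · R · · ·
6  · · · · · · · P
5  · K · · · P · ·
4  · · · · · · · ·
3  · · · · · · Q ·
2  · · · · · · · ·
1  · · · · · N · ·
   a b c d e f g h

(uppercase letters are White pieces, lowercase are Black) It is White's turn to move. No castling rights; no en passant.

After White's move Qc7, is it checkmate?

yes

After Qc7: black king on d8; in check: yes, from the white queen on c7.
King squares — c7: attacked by Re7; d7: attacked by Qc7; e7: attacked by Qc7; c8: attacked by Qc7; e8: attacked by Re7.
Black has no legal moves → checkmate.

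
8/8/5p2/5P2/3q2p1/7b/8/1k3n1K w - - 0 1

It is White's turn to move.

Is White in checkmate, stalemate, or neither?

White to move; white king on h1.
In check: no.
King squares — g1: attacked by Qd4; g2: attacked by Bh3; h2: attacked by Nf1.
Legal moves for White: none.
Not in check and no legal moves → stalemate.

stalemate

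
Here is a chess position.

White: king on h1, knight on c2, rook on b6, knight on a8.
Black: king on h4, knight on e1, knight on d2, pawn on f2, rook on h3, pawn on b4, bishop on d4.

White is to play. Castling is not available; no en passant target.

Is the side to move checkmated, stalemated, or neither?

checkmate

White to move; white king on h1.
In check: yes, from the black rook on h3.
King squares — g1: attacked by Pf2; g2: attacked by Ne1; h2: attacked by Rh3.
Legal moves for White: none.
In check with no legal moves → checkmate.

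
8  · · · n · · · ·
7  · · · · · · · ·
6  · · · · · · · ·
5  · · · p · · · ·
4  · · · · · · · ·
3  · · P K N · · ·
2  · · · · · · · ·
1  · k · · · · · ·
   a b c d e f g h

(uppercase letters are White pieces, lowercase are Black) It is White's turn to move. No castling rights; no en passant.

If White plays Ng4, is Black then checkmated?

no

After Ng4: black king on b1; in check: no.
Black is not in check, so this cannot be checkmate.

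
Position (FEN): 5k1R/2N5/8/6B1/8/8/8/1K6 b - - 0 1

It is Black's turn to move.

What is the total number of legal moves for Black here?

Black to move; king on f8.
In check: yes, from the white rook on h8.
Legal moves: Kg7, Kf7.
Count: 2.

2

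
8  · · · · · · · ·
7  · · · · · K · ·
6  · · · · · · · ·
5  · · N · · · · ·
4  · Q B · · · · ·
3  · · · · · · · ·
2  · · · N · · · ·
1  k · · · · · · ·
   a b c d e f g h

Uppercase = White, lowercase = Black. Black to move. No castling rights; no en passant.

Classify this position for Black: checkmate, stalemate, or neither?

Black to move; black king on a1.
In check: no.
King squares — b1: attacked by Nd2; a2: attacked by Bc4; b2: attacked by Qb4.
Legal moves for Black: none.
Not in check and no legal moves → stalemate.

stalemate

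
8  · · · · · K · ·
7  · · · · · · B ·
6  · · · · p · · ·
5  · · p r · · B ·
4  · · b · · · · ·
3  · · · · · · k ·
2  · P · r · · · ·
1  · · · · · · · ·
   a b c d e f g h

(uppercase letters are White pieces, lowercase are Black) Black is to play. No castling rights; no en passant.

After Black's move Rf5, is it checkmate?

After Rf5: white king on f8; in check: yes, from the black rook on f5.
White has 5 legal replies: Kg8, Ke8, Ke7, B7f6, B5f6.
In check but a legal move exists → not checkmate.

no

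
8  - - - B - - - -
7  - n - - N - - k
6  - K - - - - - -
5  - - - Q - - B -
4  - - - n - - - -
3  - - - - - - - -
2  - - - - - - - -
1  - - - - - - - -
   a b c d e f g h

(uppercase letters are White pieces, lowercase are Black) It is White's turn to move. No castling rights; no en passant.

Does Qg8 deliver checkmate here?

yes

After Qg8: black king on h7; in check: yes, from the white queen on g8.
King squares — g6: attacked by Ne7; h6: attacked by Bg5; g7: attacked by Qg8; g8: attacked by Ne7; h8: attacked by Qg8.
Black has no legal moves → checkmate.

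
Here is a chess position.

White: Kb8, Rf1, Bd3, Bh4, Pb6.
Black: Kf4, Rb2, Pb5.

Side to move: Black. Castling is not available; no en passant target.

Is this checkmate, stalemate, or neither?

Black to move; black king on f4.
In check: yes, from the white rook on f1.
King squares — e3: available; f3: attacked by Rf1; g3: attacked by Bh4; e4: attacked by Bd3; g4: available; e5: available; f5: attacked by Rf1; g5: attacked by Bh4.
Legal moves for Black: Ke5, Kg4, Ke3, Rf2.
Black is in check but has 4 legal moves → neither.

neither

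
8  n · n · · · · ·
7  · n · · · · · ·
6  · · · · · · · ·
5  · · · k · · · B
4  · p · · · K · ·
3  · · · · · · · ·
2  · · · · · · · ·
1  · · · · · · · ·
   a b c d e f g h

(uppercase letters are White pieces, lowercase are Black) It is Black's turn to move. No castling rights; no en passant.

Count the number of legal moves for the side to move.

Black to move; king on d5.
In check: no.
Legal moves: Ne7, Na7, Ncd6, Ncb6, Nc7, Nab6, Nd8, Nbd6, Nc5, Na5, Ke6, Kd6, Kc6, Kc5, Kd4, Kc4, b3.
Count: 17.

17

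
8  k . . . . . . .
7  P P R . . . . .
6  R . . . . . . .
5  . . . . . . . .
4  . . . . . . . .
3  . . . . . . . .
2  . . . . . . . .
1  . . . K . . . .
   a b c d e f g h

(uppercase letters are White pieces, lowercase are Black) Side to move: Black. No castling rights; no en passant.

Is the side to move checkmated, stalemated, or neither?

Black to move; black king on a8.
In check: yes, from the white pawn on b7.
King squares — a7: attacked by Ra6; b7: attacked by Rc7; b8: attacked by Pa7.
Legal moves for Black: none.
In check with no legal moves → checkmate.

checkmate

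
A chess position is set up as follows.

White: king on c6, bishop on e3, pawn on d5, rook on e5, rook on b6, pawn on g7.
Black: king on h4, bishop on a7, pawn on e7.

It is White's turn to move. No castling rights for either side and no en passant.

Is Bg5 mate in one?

After Bg5: black king on h4; in check: yes, from the white bishop on g5.
Black has 4 legal replies: Kh5, Kg4, Kh3, Kg3.
In check but a legal move exists → not checkmate.

no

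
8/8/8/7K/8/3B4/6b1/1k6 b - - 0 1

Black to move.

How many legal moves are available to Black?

Black to move; king on b1.
In check: yes, from the white bishop on d3.
Legal moves: Kb2, Ka2, Kc1, Ka1.
Count: 4.

4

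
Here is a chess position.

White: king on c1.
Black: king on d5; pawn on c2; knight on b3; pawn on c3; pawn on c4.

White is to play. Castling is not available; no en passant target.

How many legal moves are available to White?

1

White to move; king on c1.
In check: yes, from the black knight on b3.
Legal moves: Kxc2.
Count: 1.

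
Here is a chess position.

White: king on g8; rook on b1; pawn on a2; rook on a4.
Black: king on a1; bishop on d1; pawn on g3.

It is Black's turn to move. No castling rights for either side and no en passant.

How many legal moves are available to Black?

1

Black to move; king on a1.
In check: yes, from the white rook on b1.
Legal moves: Kxb1.
Count: 1.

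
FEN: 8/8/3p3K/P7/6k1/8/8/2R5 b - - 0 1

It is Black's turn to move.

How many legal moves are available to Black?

7

Black to move; king on g4.
In check: no.
Legal moves: Kf5, Kh4, Kf4, Kh3, Kg3, Kf3, d5.
Count: 7.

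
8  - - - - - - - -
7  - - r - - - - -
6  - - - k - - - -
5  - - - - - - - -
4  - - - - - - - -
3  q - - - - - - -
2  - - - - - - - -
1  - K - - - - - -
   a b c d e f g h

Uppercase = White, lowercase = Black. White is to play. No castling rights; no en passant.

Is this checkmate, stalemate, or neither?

White to move; white king on b1.
In check: no.
King squares — a1: attacked by Qa3; c1: attacked by Qa3; a2: attacked by Qa3; b2: attacked by Qa3; c2: attacked by Rc7.
Legal moves for White: none.
Not in check and no legal moves → stalemate.

stalemate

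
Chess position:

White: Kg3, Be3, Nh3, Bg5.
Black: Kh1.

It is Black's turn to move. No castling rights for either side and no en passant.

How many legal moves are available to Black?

Black to move; king on h1.
In check: no.
Legal moves: none.
Count: 0.

0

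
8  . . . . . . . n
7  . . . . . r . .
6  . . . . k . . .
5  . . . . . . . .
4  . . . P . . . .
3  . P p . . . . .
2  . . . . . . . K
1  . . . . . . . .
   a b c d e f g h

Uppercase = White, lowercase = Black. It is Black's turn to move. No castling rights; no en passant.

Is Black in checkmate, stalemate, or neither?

neither

Black to move; black king on e6.
In check: no.
Legal moves for Black include: Ng6, Rf8, Rh7+, Rg7, Re7, Rd7, Rc7, Rb7, Ra7, Rf6, Rf5, Rf4, Rf3, Rf2+, Rf1, Ke7, Kd7, Kf6, ... (list truncated; more exist).
Black has legal moves and is not in check → neither.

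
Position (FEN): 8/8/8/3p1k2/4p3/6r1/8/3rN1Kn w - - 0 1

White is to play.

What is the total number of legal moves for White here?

White to move; king on g1.
In check: yes, from the black rook on g3.
Legal moves: Kh2, Kxh1, Kf1.
Count: 3.

3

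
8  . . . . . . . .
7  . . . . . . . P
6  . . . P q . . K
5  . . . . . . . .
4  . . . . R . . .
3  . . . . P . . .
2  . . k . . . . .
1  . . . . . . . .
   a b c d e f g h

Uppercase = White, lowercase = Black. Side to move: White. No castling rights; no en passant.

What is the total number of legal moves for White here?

White to move; king on h6.
In check: yes, from the black queen on e6.
Legal moves: Kg7, Kh5, Kg5, Rxe6.
Count: 4.

4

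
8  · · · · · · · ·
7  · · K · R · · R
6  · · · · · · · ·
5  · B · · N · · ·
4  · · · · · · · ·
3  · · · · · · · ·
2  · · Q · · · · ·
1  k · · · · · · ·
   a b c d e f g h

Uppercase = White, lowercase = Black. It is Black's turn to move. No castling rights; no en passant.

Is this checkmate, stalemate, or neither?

Black to move; black king on a1.
In check: no.
King squares — b1: attacked by Qc2; a2: attacked by Qc2; b2: attacked by Qc2.
Legal moves for Black: none.
Not in check and no legal moves → stalemate.

stalemate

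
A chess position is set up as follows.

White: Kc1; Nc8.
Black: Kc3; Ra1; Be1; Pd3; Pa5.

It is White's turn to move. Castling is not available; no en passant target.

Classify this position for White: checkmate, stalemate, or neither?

White to move; white king on c1.
In check: yes, from the black rook on a1.
King squares — b1: attacked by Ra1; d1: attacked by Ra1; b2: attacked by Kc3; c2: attacked by Kc3; d2: attacked by Be1.
Legal moves for White: none.
In check with no legal moves → checkmate.

checkmate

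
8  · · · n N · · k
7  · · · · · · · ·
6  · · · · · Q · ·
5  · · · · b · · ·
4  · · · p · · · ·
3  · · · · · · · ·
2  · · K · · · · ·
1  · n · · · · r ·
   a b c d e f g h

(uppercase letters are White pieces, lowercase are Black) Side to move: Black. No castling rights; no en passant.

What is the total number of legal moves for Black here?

Black to move; king on h8.
In check: yes, from the white queen on f6.
Legal moves: Kg8, Kh7, Bxf6, Rg7.
Count: 4.

4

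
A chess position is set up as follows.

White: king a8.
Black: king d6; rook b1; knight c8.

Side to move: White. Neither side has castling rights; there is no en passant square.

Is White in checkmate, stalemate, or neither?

stalemate

White to move; white king on a8.
In check: no.
King squares — a7: attacked by Nc8; b7: attacked by Rb1; b8: attacked by Rb1.
Legal moves for White: none.
Not in check and no legal moves → stalemate.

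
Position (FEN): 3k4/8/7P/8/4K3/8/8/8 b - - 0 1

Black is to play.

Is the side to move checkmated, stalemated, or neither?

Black to move; black king on d8.
In check: no.
Legal moves for Black: Ke8, Kc8, Ke7, Kd7, Kc7.
Black has 5 legal moves and is not in check → neither.

neither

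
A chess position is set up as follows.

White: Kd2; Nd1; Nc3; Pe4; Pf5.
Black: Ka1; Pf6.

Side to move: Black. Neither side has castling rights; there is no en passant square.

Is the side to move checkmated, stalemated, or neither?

stalemate

Black to move; black king on a1.
In check: no.
King squares — b1: attacked by Nc3; a2: attacked by Nc3; b2: attacked by Nd1.
Legal moves for Black: none.
Not in check and no legal moves → stalemate.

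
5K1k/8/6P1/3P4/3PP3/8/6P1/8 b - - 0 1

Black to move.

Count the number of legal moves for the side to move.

0

Black to move; king on h8.
In check: no.
Legal moves: none.
Count: 0.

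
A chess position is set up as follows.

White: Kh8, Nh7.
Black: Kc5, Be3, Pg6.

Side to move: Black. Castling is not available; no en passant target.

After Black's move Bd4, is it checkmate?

After Bd4: white king on h8; in check: yes, from the black bishop on d4.
White has 2 legal replies: Kg8, Nf6.
In check but a legal move exists → not checkmate.

no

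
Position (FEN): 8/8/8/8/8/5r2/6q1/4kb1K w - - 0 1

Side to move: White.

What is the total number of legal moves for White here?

0

White to move; king on h1.
In check: yes, from the black queen on g2.
Legal moves: none.
Count: 0.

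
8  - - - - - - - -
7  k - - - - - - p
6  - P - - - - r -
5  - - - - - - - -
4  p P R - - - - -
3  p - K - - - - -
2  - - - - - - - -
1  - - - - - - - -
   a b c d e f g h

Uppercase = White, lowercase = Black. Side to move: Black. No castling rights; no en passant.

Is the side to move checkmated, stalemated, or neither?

neither

Black to move; black king on a7.
In check: yes, from the white pawn on b6.
King squares — a6: available; b6: available; b7: available; a8: available; b8: available.
Legal moves for Black: Kb8, Ka8, Kb7, Kxb6, Ka6, Rxb6.
Black is in check but has 6 legal moves → neither.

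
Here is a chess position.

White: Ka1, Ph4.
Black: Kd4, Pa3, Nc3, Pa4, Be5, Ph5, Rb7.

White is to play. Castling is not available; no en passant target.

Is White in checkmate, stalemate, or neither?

stalemate

White to move; white king on a1.
In check: no.
King squares — b1: attacked by Nc3; a2: attacked by Nc3; b2: attacked by Pa3.
Legal moves for White: none.
Not in check and no legal moves → stalemate.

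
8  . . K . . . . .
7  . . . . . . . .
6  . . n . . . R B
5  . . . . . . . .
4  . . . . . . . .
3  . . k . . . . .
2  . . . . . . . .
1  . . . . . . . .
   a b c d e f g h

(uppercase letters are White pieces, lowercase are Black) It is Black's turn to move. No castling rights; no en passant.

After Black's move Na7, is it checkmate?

After Na7: white king on c8; in check: yes, from the black knight on a7.
White has 5 legal replies: Kd8, Kb8, Kd7, Kc7, Kb7.
In check but a legal move exists → not checkmate.

no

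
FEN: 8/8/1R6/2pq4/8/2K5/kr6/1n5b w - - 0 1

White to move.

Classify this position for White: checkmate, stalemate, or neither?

White to move; white king on c3.
In check: yes, from the black knight on b1.
King squares — b2: attacked by Ka2; c2: attacked by Rb2; d2: attacked by Nb1; b3: attacked by Ka2; d3: attacked by Qd5; b4: attacked by Rb2; c4: attacked by Qd5; d4: attacked by Pc5.
Legal moves for White: none.
In check with no legal moves → checkmate.

checkmate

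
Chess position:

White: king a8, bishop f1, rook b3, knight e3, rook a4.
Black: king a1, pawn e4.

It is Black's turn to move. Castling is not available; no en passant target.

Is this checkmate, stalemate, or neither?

checkmate

Black to move; black king on a1.
In check: yes, from the white rook on a4.
King squares — b1: attacked by Rb3; a2: attacked by Ra4; b2: attacked by Rb3.
Legal moves for Black: none.
In check with no legal moves → checkmate.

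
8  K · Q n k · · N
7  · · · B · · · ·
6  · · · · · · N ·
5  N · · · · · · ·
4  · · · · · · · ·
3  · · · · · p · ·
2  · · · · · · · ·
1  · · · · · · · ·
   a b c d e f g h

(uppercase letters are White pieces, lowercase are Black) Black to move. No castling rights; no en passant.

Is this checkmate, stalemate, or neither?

checkmate

Black to move; black king on e8.
In check: yes, from the white bishop on d7.
King squares — d7: attacked by Qc8; e7: attacked by Ng6; f7: attacked by Nh8; d8: own knight; f8: attacked by Ng6.
Legal moves for Black: none.
In check with no legal moves → checkmate.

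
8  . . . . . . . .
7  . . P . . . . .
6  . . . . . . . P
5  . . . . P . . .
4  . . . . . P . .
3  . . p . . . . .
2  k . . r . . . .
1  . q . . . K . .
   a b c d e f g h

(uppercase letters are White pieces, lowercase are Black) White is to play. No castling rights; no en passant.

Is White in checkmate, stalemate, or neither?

White to move; white king on f1.
In check: yes, from the black queen on b1.
King squares — e1: attacked by Qb1; g1: attacked by Qb1; e2: attacked by Rd2; f2: attacked by Rd2; g2: attacked by Rd2.
Legal moves for White: none.
In check with no legal moves → checkmate.

checkmate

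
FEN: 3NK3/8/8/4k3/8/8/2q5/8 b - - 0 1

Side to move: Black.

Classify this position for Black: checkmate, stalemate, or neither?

neither

Black to move; black king on e5.
In check: no.
Legal moves for Black include: Kf6, Kd6, Kf5, Kd5, Kf4, Ke4, Kd4, Qc8, Qh7, Qc7, Qg6+, Qc6+, Qf5, Qc5, Qe4, Qc4, Qa4+, Qd3, ... (list truncated; more exist).
Black has legal moves and is not in check → neither.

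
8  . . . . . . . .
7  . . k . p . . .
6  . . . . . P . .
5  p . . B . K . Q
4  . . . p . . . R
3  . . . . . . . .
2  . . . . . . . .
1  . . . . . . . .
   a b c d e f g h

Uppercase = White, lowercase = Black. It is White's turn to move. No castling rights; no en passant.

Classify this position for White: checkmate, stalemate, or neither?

neither

White to move; white king on f5.
In check: no.
Legal moves for White include: Qh8, Qe8, Qh7, Qf7, Qh6, Qg6, Qg5, Qg4, Qf3, Qe2, Qd1, Kg6, Ke6, Kg5, Ke5, Kg4, Kf4, Ke4, ... (list truncated; more exist).
White has legal moves and is not in check → neither.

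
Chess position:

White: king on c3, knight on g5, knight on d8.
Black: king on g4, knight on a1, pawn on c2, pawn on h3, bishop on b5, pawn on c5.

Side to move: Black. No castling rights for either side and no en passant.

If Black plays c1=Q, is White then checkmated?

After c1=Q: white king on c3; in check: yes, from the black queen on c1.
King squares — b2: attacked by Qc1; c2: attacked by Na1; d2: attacked by Qc1; b3: attacked by Na1; d3: attacked by Bb5; b4: attacked by Pc5; c4: attacked by Qc1; d4: attacked by Pc5.
White has no legal moves → checkmate.

yes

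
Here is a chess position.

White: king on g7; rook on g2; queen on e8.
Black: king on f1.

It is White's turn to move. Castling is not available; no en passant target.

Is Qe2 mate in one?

After Qe2: black king on f1; in check: yes, from the white queen on e2.
King squares — e1: attacked by Qe2; g1: attacked by Rg2; e2: attacked by Rg2; f2: attacked by Qe2; g2: attacked by Qe2.
Black has no legal moves → checkmate.

yes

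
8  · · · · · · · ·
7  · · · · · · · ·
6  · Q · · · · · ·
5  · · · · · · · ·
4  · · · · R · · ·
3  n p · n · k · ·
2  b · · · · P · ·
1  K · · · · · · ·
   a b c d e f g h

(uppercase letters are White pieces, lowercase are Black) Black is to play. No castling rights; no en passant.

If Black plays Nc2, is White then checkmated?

yes

After Nc2: white king on a1; in check: yes, from the black knight on c2.
King squares — b1: attacked by Ba2; a2: attacked by Pb3; b2: attacked by Nd3.
White has no legal moves → checkmate.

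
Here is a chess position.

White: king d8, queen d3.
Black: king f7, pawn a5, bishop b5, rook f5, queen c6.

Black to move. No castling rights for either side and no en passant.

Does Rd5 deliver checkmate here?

no

After Rd5: white king on d8; in check: yes, from the black rook on d5.
White has 1 legal reply: Qxd5+.
In check but a legal move exists → not checkmate.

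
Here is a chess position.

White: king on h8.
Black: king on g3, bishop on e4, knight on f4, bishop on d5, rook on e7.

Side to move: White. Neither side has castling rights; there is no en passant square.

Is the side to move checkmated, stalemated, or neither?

White to move; white king on h8.
In check: no.
King squares — g7: attacked by Re7; h7: attacked by Be4; g8: attacked by Bd5.
Legal moves for White: none.
Not in check and no legal moves → stalemate.

stalemate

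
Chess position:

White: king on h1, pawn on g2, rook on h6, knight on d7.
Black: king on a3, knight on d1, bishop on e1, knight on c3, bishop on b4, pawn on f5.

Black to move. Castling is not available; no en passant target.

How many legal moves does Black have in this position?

24

Black to move; king on a3.
In check: no.
Legal moves: Bf8, Be7, Bd6, Bc5, Ba5, Nd5, Nb5, Ne4, Na4, Ne2, Na2, Nb1, Ka4, Kb3, Kb2, Ka2, Bh4, Bg3, Bf2, Bd2, Ne3, Nf2+, Nb2, f4.
Count: 24.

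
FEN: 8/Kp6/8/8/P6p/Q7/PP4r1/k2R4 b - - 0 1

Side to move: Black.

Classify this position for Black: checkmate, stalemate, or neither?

Black to move; black king on a1.
In check: yes, from the white rook on d1.
King squares — b1: attacked by Rd1; a2: attacked by Qa3; b2: attacked by Qa3.
Legal moves for Black: none.
In check with no legal moves → checkmate.

checkmate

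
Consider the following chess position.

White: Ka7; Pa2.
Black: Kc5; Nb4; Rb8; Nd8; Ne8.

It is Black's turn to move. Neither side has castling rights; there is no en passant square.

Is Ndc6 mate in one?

After Ndc6: white king on a7; in check: yes, from the black knight on c6.
King squares — a6: attacked by Nb4; b6: attacked by Kc5; b7: attacked by Rb8; a8: attacked by Rb8; b8: attacked by Nc6.
White has no legal moves → checkmate.

yes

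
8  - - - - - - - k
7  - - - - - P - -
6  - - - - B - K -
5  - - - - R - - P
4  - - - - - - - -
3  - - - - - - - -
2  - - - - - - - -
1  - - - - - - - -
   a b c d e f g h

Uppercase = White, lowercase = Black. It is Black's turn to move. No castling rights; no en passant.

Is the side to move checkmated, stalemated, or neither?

stalemate

Black to move; black king on h8.
In check: no.
King squares — g7: attacked by Kg6; h7: attacked by Kg6; g8: attacked by Pf7.
Legal moves for Black: none.
Not in check and no legal moves → stalemate.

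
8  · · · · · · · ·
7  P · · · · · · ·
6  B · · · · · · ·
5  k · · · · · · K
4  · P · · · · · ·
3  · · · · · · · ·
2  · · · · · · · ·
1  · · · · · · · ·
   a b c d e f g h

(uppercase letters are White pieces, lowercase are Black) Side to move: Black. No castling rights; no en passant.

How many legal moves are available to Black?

Black to move; king on a5.
In check: yes, from the white pawn on b4.
Legal moves: Kb6, Kxa6, Kxb4, Ka4.
Count: 4.

4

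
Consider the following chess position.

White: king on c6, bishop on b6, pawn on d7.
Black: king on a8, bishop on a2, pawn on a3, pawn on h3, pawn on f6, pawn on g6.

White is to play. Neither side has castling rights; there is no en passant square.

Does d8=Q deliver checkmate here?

After d8=Q: black king on a8; in check: yes, from the white queen on d8.
King squares — a7: attacked by Bb6; b7: attacked by Kc6; b8: attacked by Qd8.
Black has no legal moves → checkmate.

yes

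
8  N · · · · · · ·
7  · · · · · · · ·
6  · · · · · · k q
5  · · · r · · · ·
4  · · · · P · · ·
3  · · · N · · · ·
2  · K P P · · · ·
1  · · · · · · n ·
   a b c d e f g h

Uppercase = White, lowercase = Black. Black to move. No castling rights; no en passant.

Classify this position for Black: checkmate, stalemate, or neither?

neither

Black to move; black king on g6.
In check: no.
Legal moves for Black include: Qh8+, Qf8, Qh7, Qg7+, Qh5, Qg5, Qh4, Qf4, Qh3, Qe3, Qh2, Qxd2, Qh1, Kh7, Kg7, Kf7, Kf6, Kh5, ... (list truncated; more exist).
Black has legal moves and is not in check → neither.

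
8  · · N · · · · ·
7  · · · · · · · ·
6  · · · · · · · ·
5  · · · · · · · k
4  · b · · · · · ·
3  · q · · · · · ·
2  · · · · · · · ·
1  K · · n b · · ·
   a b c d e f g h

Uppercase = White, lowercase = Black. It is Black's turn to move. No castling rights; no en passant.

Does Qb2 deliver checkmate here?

After Qb2: white king on a1; in check: yes, from the black queen on b2.
King squares — b1: attacked by Qb2; a2: attacked by Qb2; b2: attacked by Nd1.
White has no legal moves → checkmate.

yes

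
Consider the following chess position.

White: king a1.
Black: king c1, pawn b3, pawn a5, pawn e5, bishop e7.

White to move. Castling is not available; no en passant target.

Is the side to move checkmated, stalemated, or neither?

stalemate

White to move; white king on a1.
In check: no.
King squares — b1: attacked by Kc1; a2: attacked by Pb3; b2: attacked by Kc1.
Legal moves for White: none.
Not in check and no legal moves → stalemate.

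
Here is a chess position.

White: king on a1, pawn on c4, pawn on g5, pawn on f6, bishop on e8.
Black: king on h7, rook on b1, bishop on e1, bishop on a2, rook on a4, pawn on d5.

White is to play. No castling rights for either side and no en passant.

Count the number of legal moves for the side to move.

0

White to move; king on a1.
In check: yes, from the black rook on b1.
Legal moves: none.
Count: 0.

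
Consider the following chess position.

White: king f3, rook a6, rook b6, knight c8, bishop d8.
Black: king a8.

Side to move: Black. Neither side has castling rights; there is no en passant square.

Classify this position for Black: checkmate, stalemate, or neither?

Black to move; black king on a8.
In check: yes, from the white rook on a6.
King squares — a7: attacked by Ra6; b7: attacked by Rb6; b8: attacked by Rb6.
Legal moves for Black: none.
In check with no legal moves → checkmate.

checkmate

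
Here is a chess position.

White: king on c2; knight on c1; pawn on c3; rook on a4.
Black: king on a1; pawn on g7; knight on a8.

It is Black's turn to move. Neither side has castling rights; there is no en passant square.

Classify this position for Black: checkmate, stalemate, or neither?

Black to move; black king on a1.
In check: yes, from the white rook on a4.
King squares — b1: attacked by Kc2; a2: attacked by Nc1; b2: attacked by Kc2.
Legal moves for Black: none.
In check with no legal moves → checkmate.

checkmate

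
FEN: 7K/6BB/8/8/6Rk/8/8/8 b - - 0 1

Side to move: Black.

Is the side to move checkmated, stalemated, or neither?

neither

Black to move; black king on h4.
In check: yes, from the white rook on g4.
King squares — g3: attacked by Rg4; h3: available; g4: available; g5: attacked by Rg4; h5: available.
Legal moves for Black: Kh5, Kxg4, Kh3.
Black is in check but has 3 legal moves → neither.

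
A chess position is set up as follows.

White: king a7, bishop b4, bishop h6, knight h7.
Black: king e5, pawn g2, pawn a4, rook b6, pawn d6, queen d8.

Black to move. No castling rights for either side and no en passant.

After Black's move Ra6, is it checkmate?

After Ra6: white king on a7; in check: yes, from the black rook on a6.
White has 2 legal replies: Kb7, Kxa6.
In check but a legal move exists → not checkmate.

no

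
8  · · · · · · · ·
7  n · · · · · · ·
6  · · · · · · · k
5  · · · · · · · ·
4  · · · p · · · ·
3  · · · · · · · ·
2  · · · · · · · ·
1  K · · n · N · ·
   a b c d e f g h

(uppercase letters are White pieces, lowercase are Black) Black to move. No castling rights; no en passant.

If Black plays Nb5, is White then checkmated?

After Nb5: white king on a1; in check: no.
White is not in check, so this cannot be checkmate.

no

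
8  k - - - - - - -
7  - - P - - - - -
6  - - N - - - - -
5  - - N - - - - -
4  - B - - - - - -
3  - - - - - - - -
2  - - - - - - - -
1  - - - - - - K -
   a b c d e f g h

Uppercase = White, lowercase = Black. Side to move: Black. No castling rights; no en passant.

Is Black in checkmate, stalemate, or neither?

Black to move; black king on a8.
In check: no.
King squares — a7: attacked by Nc6; b7: attacked by Nc5; b8: attacked by Nc6.
Legal moves for Black: none.
Not in check and no legal moves → stalemate.

stalemate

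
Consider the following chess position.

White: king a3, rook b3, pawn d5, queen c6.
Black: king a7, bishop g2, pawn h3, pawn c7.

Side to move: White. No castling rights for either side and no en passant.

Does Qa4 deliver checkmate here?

After Qa4: black king on a7; in check: yes, from the white queen on a4.
King squares — a6: attacked by Qa4; b6: attacked by Rb3; b7: attacked by Rb3; a8: attacked by Qa4; b8: attacked by Rb3.
Black has no legal moves → checkmate.

yes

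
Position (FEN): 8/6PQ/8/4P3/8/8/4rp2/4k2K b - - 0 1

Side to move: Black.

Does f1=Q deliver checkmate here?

yes

After f1=Q: white king on h1; in check: yes, from the black queen on f1.
King squares — g1: attacked by Qf1; g2: attacked by Qf1; h2: attacked by Re2.
White has no legal moves → checkmate.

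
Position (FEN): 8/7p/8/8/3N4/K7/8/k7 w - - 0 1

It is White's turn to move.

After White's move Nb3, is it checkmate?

no

After Nb3: black king on a1; in check: yes, from the white knight on b3.
Black has 1 legal reply: Kb1.
In check but a legal move exists → not checkmate.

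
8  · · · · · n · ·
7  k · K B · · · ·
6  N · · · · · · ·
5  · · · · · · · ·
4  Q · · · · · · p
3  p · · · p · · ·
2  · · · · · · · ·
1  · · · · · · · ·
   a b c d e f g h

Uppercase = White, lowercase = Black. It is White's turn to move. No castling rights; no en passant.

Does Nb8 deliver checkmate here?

yes

After Nb8: black king on a7; in check: yes, from the white queen on a4.
King squares — a6: attacked by Qa4; b6: attacked by Kc7; b7: attacked by Kc7; a8: attacked by Qa4; b8: attacked by Kc7.
Black has no legal moves → checkmate.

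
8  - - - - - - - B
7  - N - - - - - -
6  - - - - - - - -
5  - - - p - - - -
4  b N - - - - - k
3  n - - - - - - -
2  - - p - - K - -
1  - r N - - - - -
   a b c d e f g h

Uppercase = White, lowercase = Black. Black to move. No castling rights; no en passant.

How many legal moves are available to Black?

17

Black to move; king on h4.
In check: no.
Legal moves: Kh5, Kg5, Kg4, Kh3, Be8, Bd7, Bc6, Bb5, Bb3, Nb5, Nc4, Rxb4, Rb3, Rb2, Rxc1, Ra1, d4.
Count: 17.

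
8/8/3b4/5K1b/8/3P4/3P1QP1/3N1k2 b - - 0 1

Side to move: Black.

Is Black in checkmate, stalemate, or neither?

Black to move; black king on f1.
In check: yes, from the white queen on f2.
King squares — e1: attacked by Qf2; g1: attacked by Qf2; e2: attacked by Qf2; f2: attacked by Nd1; g2: attacked by Qf2.
Legal moves for Black: none.
In check with no legal moves → checkmate.

checkmate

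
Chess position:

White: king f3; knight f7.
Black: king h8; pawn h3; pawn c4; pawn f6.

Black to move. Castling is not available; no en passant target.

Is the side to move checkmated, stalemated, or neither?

Black to move; black king on h8.
In check: yes, from the white knight on f7.
King squares — g7: available; h7: available; g8: available.
Legal moves for Black: Kg8, Kh7, Kg7.
Black is in check but has 3 legal moves → neither.

neither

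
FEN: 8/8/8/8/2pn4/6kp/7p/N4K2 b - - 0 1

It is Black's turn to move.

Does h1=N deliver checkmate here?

no

After h1=N: white king on f1; in check: no.
White is not in check, so this cannot be checkmate.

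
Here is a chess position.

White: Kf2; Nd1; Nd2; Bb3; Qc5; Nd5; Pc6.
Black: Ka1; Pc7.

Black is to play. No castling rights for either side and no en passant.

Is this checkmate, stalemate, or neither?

Black to move; black king on a1.
In check: no.
King squares — b1: attacked by Nd2; a2: attacked by Bb3; b2: attacked by Nd1.
Legal moves for Black: none.
Not in check and no legal moves → stalemate.

stalemate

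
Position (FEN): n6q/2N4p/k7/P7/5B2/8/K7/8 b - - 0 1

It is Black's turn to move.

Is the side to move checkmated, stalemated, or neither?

neither

Black to move; black king on a6.
In check: yes, from the white knight on c7.
Legal moves for Black: Kb7, Ka7, Kxa5, Nxc7.
Black is in check but has 4 legal moves → neither.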